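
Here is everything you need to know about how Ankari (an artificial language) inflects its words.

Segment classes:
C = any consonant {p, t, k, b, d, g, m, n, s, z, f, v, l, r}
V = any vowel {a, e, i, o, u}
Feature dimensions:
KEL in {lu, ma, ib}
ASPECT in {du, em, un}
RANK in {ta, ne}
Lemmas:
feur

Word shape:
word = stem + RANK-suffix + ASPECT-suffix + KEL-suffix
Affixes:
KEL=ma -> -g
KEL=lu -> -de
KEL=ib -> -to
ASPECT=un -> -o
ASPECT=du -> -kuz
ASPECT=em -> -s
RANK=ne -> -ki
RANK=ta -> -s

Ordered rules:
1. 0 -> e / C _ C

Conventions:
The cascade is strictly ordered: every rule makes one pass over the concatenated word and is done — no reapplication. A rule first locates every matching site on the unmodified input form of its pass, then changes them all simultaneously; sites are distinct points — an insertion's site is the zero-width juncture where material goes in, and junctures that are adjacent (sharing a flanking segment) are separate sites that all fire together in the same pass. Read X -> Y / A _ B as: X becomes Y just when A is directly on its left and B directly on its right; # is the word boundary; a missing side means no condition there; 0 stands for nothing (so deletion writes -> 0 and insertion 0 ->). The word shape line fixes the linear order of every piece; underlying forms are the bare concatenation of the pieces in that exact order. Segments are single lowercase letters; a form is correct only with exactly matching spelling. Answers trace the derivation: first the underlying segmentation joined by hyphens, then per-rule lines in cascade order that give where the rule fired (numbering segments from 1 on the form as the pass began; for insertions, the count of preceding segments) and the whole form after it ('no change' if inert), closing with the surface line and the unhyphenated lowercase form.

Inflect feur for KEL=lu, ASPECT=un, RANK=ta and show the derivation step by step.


underlying: feur-s-o-de
1. 0 -> e / C _ C: inserts after position(s) 4: feuresode
surface: feuresode


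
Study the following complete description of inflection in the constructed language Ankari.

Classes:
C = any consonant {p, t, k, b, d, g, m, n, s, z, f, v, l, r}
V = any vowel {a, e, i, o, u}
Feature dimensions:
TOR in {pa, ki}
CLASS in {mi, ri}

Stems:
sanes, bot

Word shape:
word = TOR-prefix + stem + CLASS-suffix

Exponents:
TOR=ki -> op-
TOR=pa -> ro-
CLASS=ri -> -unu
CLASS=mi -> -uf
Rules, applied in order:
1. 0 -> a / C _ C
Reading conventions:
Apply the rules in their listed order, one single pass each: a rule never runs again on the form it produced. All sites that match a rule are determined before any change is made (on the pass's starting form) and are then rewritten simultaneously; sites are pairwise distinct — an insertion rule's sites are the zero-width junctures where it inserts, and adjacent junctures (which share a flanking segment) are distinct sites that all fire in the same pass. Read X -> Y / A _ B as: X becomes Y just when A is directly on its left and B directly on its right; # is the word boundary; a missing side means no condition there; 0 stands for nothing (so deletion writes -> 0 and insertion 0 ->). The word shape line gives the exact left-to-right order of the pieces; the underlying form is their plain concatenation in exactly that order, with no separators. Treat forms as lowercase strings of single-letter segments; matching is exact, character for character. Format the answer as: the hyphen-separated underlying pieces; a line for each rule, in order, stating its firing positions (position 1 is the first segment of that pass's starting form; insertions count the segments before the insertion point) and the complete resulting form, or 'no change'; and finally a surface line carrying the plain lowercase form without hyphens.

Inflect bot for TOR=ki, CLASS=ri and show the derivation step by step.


underlying: op-bot-unu
1. 0 -> a / C _ C: inserts after position(s) 2: opabotunu
surface: opabotunu


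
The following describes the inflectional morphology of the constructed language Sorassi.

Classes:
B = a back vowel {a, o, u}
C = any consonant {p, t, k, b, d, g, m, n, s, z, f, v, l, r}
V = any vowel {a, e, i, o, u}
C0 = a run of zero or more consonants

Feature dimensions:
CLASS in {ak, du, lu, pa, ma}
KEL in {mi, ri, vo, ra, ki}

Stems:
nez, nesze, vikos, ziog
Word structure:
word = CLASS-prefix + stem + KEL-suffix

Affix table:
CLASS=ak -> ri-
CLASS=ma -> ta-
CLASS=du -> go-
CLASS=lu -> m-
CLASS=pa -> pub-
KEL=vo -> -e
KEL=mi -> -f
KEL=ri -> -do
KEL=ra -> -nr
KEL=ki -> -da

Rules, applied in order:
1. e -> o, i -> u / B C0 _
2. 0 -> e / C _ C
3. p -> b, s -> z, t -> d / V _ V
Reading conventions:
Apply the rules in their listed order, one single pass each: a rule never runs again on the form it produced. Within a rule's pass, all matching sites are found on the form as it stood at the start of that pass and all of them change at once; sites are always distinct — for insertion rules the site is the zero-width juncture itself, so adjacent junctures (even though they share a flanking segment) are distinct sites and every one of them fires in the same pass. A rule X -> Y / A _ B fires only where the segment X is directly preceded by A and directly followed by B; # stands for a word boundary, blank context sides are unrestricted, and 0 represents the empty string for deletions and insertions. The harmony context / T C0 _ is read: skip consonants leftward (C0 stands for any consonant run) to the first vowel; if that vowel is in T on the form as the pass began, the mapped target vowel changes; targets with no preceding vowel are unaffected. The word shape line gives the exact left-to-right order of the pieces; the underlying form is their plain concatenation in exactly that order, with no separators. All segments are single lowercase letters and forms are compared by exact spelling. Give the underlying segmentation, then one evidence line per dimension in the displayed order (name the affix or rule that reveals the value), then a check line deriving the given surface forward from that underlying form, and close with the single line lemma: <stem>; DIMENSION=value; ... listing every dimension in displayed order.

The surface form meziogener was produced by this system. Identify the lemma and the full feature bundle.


underlying: m-ziog-nr
CLASS=lu - signalled by the affix m-
KEL=ra - signalled by the affix -nr
check: mziognr -> mziognr -> meziogener -> meziogener
lemma: ziog; CLASS=lu; KEL=ra


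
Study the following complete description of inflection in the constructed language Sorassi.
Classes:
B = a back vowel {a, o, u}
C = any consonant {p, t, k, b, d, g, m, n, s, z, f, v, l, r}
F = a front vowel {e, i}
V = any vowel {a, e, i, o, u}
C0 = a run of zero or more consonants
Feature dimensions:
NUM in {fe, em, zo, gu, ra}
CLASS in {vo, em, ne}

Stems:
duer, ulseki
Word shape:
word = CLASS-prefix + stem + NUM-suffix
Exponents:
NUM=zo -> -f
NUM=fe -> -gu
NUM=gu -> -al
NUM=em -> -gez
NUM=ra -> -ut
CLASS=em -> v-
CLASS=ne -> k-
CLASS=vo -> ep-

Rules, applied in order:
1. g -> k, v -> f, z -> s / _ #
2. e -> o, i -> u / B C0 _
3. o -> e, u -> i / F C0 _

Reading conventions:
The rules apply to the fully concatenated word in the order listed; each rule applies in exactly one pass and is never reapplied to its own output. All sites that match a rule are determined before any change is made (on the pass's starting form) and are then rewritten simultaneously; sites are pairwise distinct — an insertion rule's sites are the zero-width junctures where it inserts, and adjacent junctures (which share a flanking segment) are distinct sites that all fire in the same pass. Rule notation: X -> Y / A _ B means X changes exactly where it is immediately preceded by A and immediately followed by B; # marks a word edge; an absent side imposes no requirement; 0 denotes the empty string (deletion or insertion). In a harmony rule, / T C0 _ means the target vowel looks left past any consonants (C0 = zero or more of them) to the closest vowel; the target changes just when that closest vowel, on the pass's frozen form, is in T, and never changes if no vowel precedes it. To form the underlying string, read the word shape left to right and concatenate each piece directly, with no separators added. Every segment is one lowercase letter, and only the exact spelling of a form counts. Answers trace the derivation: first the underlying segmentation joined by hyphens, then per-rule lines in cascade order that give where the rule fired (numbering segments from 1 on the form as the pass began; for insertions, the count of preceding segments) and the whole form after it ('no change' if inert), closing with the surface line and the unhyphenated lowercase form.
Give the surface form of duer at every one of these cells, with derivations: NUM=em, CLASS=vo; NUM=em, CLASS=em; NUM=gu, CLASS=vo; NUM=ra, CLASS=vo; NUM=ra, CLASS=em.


cell NUM=em, CLASS=vo:
underlying: ep-duer-gez
1. g -> k, v -> f, z -> s / _ #: fires at position(s) 9: epduerges
2. e -> o, i -> u / B C0 _: fires at position(s) 5: epduorges
3. o -> e, u -> i / F C0 _: fires at position(s) 4: epdiorges
surface: epdiorges

cell NUM=em, CLASS=em:
underlying: v-duer-gez
1. g -> k, v -> f, z -> s / _ #: fires at position(s) 8: vduerges
2. e -> o, i -> u / B C0 _: fires at position(s) 4: vduorges
3. o -> e, u -> i / F C0 _: no change
surface: vduorges

cell NUM=gu, CLASS=vo:
underlying: ep-duer-al
1. g -> k, v -> f, z -> s / _ #: no change
2. e -> o, i -> u / B C0 _: fires at position(s) 5: epduoral
3. o -> e, u -> i / F C0 _: fires at position(s) 4: epdioral
surface: epdioral

cell NUM=ra, CLASS=vo:
underlying: ep-duer-ut
1. g -> k, v -> f, z -> s / _ #: no change
2. e -> o, i -> u / B C0 _: fires at position(s) 5: epduorut
3. o -> e, u -> i / F C0 _: fires at position(s) 4: epdiorut
surface: epdiorut

cell NUM=ra, CLASS=em:
underlying: v-duer-ut
1. g -> k, v -> f, z -> s / _ #: no change
2. e -> o, i -> u / B C0 _: fires at position(s) 4: vduorut
3. o -> e, u -> i / F C0 _: no change
surface: vduorut


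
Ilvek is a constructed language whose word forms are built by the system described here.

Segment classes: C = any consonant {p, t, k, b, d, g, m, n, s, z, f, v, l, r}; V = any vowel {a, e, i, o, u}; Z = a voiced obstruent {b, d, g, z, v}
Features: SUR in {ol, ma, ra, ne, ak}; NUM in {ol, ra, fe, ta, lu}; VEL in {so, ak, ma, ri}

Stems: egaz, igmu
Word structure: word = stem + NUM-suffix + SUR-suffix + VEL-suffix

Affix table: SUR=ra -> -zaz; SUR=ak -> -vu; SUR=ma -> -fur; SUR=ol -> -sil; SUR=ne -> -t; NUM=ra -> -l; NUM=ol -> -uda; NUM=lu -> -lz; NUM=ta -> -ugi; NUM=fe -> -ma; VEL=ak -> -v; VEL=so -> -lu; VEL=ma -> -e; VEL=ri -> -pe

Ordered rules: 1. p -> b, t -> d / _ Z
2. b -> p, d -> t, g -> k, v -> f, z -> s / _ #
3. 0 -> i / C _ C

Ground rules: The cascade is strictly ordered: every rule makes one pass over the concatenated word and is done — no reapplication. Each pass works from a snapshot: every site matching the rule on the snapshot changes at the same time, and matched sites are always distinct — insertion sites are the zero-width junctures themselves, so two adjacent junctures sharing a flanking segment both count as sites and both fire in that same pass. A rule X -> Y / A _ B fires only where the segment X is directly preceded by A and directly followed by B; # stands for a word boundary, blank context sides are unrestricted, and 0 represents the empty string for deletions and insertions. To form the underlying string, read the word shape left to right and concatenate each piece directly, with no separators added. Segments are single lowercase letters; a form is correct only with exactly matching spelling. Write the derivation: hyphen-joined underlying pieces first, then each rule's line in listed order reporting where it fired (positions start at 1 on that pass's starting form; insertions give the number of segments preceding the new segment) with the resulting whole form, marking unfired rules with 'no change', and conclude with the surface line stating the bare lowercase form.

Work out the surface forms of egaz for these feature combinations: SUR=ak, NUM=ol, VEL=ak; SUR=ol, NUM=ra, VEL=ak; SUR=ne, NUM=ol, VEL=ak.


cell SUR=ak, NUM=ol, VEL=ak:
underlying: egaz-uda-vu-v
1. p -> b, t -> d / _ Z: no change
2. b -> p, d -> t, g -> k, v -> f, z -> s / _ #: fires at position(s) 10: egazudavuf
3. 0 -> i / C _ C: no change
surface: egazudavuf

cell SUR=ol, NUM=ra, VEL=ak:
underlying: egaz-l-sil-v
1. p -> b, t -> d / _ Z: no change
2. b -> p, d -> t, g -> k, v -> f, z -> s / _ #: fires at position(s) 9: egazlsilf
3. 0 -> i / C _ C: inserts after position(s) 4, 5, 8: egazilisilif
surface: egazilisilif

cell SUR=ne, NUM=ol, VEL=ak:
underlying: egaz-uda-t-v
1. p -> b, t -> d / _ Z: fires at position(s) 8: egazudadv
2. b -> p, d -> t, g -> k, v -> f, z -> s / _ #: fires at position(s) 9: egazudadf
3. 0 -> i / C _ C: inserts after position(s) 8: egazudadif
surface: egazudadif


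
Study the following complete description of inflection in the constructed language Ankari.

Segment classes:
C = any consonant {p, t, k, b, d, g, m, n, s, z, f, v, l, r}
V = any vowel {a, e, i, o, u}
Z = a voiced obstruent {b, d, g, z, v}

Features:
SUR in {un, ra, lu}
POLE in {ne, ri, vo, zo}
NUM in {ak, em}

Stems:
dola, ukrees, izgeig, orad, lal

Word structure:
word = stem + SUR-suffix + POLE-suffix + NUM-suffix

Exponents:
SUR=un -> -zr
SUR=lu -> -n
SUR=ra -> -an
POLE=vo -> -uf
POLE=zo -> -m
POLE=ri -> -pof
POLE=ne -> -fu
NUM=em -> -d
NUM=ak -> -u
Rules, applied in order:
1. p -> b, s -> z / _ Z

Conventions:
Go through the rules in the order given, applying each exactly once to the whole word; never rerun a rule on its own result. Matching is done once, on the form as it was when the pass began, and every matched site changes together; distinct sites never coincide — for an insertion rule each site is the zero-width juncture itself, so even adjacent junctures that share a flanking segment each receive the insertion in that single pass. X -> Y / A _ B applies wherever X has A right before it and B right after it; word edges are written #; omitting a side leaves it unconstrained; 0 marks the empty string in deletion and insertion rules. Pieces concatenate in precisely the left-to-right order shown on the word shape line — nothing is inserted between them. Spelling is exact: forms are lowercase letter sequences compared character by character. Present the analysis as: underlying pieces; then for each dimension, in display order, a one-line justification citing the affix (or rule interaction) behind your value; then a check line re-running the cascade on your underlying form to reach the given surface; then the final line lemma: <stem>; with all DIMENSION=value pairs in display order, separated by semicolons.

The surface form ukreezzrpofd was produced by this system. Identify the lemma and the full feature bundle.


underlying: ukrees-zr-pof-d
SUR=un - signalled by the affix -zr
POLE=ri - signalled by the affix -pof
NUM=em - signalled by the affix -d
check: ukreeszrpofd -> ukreezzrpofd
lemma: ukrees; SUR=un; POLE=ri; NUM=em


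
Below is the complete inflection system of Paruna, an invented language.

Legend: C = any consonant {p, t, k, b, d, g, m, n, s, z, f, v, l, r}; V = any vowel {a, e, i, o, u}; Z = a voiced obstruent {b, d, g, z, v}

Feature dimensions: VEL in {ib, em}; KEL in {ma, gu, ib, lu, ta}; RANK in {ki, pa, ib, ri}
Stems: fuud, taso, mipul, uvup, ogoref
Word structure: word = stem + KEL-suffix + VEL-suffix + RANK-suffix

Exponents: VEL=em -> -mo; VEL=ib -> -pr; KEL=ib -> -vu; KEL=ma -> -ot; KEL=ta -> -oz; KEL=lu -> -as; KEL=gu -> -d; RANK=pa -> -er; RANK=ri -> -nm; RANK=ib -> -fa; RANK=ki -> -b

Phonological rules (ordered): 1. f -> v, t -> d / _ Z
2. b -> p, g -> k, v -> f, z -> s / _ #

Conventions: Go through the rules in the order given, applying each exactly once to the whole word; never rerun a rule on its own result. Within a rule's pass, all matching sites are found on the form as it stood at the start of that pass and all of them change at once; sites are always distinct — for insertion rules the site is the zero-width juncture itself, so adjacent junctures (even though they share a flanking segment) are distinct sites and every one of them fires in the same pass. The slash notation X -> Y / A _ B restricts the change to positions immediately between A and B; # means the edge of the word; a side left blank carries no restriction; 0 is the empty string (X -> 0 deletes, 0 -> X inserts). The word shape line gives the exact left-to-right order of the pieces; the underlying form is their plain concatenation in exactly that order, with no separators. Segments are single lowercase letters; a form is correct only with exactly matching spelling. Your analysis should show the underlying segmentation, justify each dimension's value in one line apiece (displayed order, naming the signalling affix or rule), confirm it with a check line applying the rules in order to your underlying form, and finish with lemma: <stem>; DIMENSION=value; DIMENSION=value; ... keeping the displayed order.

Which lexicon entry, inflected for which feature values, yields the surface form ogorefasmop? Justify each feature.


underlying: ogoref-as-mo-b
VEL=em - signalled by the affix -mo
KEL=lu - signalled by the affix -as
RANK=ki - signalled by the affix -b
check: ogorefasmob -> ogorefasmob -> ogorefasmop
lemma: ogoref; VEL=em; KEL=lu; RANK=ki


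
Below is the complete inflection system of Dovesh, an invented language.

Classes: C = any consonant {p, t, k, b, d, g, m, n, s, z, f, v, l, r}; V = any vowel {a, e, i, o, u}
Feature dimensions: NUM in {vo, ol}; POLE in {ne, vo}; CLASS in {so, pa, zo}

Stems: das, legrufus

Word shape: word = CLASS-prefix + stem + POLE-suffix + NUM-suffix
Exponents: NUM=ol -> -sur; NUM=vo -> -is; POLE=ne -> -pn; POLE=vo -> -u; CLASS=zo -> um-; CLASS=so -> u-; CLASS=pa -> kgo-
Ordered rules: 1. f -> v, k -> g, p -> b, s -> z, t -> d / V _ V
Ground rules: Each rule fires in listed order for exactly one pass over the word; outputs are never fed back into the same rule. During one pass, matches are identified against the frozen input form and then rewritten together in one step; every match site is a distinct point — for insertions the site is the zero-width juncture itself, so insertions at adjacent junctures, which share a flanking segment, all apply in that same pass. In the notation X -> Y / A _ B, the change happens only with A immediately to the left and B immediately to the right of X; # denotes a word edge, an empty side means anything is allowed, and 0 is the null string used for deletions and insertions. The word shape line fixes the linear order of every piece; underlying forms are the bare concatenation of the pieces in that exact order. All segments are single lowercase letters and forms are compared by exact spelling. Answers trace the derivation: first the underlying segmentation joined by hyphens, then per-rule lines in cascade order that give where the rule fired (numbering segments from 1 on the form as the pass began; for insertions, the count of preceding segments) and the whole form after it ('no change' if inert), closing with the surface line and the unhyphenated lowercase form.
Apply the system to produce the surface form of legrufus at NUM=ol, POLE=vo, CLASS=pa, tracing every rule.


underlying: kgo-legrufus-u-sur
1. f -> v, k -> g, p -> b, s -> z, t -> d / V _ V: fires at position(s) 9, 11, 13: kgolegruvuzuzur
surface: kgolegruvuzuzur


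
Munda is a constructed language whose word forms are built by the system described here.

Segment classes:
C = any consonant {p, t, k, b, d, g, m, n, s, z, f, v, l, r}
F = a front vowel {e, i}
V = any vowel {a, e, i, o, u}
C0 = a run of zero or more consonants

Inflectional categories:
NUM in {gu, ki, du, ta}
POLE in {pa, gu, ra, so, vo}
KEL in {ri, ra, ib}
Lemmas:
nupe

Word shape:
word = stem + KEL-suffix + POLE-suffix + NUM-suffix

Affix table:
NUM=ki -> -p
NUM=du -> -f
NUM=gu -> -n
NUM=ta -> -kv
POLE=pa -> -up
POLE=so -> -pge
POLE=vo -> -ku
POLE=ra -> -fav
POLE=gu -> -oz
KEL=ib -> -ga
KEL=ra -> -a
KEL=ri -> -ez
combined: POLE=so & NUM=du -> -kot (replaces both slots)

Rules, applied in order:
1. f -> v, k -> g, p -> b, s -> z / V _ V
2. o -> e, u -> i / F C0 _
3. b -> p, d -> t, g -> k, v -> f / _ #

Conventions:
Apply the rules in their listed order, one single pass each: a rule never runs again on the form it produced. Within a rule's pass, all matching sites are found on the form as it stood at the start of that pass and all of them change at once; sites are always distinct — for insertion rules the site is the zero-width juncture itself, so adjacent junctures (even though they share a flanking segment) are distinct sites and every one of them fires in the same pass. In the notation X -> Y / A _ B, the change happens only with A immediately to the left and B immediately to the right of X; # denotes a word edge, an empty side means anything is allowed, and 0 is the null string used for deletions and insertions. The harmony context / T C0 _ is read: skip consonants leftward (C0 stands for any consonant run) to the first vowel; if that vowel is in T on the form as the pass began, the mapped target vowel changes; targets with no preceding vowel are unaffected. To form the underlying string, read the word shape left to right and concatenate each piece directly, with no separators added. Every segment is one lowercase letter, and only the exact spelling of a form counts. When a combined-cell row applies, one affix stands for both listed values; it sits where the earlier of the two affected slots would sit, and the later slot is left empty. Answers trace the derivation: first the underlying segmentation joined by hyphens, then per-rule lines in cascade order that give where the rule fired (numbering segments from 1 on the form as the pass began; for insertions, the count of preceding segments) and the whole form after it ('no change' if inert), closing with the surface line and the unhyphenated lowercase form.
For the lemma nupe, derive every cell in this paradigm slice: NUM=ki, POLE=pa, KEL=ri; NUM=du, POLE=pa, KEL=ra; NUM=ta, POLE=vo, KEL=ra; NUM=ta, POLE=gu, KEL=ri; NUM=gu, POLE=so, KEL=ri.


cell NUM=ki, POLE=pa, KEL=ri:
underlying: nupe-ez-up-p
1. f -> v, k -> g, p -> b, s -> z / V _ V: fires at position(s) 3: nubeezupp
2. o -> e, u -> i / F C0 _: fires at position(s) 7: nubeezipp
3. b -> p, d -> t, g -> k, v -> f / _ #: no change
surface: nubeezipp

cell NUM=du, POLE=pa, KEL=ra:
underlying: nupe-a-up-f
1. f -> v, k -> g, p -> b, s -> z / V _ V: fires at position(s) 3: nubeaupf
2. o -> e, u -> i / F C0 _: no change
3. b -> p, d -> t, g -> k, v -> f / _ #: no change
surface: nubeaupf

cell NUM=ta, POLE=vo, KEL=ra:
underlying: nupe-a-ku-kv
1. f -> v, k -> g, p -> b, s -> z / V _ V: fires at position(s) 3, 6: nubeagukv
2. o -> e, u -> i / F C0 _: no change
3. b -> p, d -> t, g -> k, v -> f / _ #: fires at position(s) 9: nubeagukf
surface: nubeagukf

cell NUM=ta, POLE=gu, KEL=ri:
underlying: nupe-ez-oz-kv
1. f -> v, k -> g, p -> b, s -> z / V _ V: fires at position(s) 3: nubeezozkv
2. o -> e, u -> i / F C0 _: fires at position(s) 7: nubeezezkv
3. b -> p, d -> t, g -> k, v -> f / _ #: fires at position(s) 10: nubeezezkf
surface: nubeezezkf

cell NUM=gu, POLE=so, KEL=ri:
underlying: nupe-ez-pge-n
1. f -> v, k -> g, p -> b, s -> z / V _ V: fires at position(s) 3: nubeezpgen
2. o -> e, u -> i / F C0 _: no change
3. b -> p, d -> t, g -> k, v -> f / _ #: no change
surface: nubeezpgen


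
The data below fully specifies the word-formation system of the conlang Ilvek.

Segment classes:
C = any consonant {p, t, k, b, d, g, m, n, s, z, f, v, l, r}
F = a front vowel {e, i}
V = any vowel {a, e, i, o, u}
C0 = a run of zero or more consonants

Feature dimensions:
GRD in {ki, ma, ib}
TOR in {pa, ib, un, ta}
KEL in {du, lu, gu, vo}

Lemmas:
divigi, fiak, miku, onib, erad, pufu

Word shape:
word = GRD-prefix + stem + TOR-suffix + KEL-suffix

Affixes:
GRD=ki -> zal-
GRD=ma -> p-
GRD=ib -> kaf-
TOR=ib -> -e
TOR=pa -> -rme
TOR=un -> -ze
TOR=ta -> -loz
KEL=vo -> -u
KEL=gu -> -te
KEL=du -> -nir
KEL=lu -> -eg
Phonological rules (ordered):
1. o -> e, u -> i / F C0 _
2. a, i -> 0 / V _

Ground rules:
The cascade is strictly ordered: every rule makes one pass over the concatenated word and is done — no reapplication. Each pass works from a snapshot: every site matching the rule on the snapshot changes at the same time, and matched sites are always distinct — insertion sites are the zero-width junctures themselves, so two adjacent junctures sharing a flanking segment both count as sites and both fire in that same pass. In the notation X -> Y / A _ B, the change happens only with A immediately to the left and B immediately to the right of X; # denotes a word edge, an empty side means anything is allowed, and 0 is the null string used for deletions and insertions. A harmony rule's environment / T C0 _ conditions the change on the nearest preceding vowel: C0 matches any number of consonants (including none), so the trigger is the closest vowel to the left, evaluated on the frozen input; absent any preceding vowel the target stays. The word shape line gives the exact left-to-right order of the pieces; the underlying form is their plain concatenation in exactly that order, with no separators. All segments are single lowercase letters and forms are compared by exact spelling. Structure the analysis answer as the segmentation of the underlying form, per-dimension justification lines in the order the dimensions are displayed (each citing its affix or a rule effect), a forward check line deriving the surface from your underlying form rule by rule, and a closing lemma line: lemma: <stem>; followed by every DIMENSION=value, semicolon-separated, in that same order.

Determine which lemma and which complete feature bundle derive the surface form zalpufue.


underlying: zal-pufu-e-u
GRD=ki - signalled by the affix zal-
TOR=ib - signalled by the affix -e
KEL=vo - signalled by the affix -u
check: zalpufueu -> zalpufuei -> zalpufue
lemma: pufu; GRD=ki; TOR=ib; KEL=vo


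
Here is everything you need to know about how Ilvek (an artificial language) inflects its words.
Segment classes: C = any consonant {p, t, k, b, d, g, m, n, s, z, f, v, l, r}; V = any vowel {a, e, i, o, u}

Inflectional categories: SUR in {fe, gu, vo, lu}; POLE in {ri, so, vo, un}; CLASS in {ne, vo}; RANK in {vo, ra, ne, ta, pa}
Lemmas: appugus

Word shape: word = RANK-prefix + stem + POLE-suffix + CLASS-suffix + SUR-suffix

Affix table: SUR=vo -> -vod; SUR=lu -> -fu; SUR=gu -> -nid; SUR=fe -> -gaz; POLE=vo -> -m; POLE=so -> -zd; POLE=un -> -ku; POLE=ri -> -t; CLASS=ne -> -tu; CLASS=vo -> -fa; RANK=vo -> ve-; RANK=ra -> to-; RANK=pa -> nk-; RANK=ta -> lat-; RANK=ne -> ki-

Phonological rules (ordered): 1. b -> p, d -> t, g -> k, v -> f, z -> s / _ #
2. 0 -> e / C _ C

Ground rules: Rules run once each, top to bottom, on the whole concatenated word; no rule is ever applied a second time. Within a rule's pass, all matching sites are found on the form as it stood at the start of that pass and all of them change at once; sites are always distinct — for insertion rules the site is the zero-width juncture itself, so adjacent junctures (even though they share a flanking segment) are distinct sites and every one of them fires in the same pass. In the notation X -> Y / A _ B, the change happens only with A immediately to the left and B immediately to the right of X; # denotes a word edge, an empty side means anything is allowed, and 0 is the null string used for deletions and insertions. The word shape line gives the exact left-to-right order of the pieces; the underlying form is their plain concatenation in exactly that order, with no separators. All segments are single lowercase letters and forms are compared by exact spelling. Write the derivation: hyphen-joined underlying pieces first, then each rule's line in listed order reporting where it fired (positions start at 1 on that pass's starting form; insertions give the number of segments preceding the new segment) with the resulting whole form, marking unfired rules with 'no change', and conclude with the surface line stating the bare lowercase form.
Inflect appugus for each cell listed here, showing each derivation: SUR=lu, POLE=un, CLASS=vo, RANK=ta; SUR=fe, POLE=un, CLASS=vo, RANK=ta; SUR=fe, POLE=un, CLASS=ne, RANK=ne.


cell SUR=lu, POLE=un, CLASS=vo, RANK=ta:
underlying: lat-appugus-ku-fa-fu
1. b -> p, d -> t, g -> k, v -> f, z -> s / _ #: no change
2. 0 -> e / C _ C: inserts after position(s) 5, 10: latapepugusekufafu
surface: latapepugusekufafu

cell SUR=fe, POLE=un, CLASS=vo, RANK=ta:
underlying: lat-appugus-ku-fa-gaz
1. b -> p, d -> t, g -> k, v -> f, z -> s / _ #: fires at position(s) 17: latappuguskufagas
2. 0 -> e / C _ C: inserts after position(s) 5, 10: latapepugusekufagas
surface: latapepugusekufagas

cell SUR=fe, POLE=un, CLASS=ne, RANK=ne:
underlying: ki-appugus-ku-tu-gaz
1. b -> p, d -> t, g -> k, v -> f, z -> s / _ #: fires at position(s) 16: kiappuguskutugas
2. 0 -> e / C _ C: inserts after position(s) 4, 9: kiapepugusekutugas
surface: kiapepugusekutugas


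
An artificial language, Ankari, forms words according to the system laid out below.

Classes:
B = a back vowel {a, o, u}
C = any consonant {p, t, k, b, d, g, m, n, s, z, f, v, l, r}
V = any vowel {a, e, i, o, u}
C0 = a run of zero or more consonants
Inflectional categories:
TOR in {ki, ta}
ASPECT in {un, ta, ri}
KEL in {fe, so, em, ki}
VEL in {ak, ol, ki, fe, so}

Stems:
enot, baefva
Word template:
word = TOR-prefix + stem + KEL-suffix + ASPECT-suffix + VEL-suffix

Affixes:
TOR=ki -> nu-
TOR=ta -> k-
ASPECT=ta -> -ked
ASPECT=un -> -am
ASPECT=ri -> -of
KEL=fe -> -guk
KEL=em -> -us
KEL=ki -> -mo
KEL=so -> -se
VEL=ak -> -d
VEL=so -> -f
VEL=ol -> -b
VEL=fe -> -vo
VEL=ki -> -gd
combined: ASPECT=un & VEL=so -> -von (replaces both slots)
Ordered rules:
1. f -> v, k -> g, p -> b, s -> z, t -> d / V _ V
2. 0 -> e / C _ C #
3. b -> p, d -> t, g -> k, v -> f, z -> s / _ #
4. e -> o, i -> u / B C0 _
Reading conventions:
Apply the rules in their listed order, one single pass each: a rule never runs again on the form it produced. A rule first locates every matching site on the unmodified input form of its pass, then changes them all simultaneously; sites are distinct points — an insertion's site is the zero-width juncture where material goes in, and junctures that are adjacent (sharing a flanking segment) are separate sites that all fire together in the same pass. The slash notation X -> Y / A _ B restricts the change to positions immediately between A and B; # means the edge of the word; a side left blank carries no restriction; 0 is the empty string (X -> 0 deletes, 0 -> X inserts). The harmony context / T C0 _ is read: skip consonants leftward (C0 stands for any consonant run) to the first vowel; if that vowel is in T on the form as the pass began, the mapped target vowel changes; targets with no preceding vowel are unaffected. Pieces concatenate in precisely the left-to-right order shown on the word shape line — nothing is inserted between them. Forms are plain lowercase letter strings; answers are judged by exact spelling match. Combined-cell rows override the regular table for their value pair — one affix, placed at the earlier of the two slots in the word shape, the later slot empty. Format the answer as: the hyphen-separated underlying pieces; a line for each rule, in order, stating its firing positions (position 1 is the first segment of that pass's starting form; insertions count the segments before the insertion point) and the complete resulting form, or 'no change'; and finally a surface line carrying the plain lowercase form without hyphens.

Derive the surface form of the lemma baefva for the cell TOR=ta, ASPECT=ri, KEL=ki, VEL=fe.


underlying: k-baefva-mo-of-vo
1. f -> v, k -> g, p -> b, s -> z, t -> d / V _ V: no change
2. 0 -> e / C _ C #: no change
3. b -> p, d -> t, g -> k, v -> f, z -> s / _ #: no change
4. e -> o, i -> u / B C0 _: fires at position(s) 4: kbaofvamoofvo
surface: kbaofvamoofvo


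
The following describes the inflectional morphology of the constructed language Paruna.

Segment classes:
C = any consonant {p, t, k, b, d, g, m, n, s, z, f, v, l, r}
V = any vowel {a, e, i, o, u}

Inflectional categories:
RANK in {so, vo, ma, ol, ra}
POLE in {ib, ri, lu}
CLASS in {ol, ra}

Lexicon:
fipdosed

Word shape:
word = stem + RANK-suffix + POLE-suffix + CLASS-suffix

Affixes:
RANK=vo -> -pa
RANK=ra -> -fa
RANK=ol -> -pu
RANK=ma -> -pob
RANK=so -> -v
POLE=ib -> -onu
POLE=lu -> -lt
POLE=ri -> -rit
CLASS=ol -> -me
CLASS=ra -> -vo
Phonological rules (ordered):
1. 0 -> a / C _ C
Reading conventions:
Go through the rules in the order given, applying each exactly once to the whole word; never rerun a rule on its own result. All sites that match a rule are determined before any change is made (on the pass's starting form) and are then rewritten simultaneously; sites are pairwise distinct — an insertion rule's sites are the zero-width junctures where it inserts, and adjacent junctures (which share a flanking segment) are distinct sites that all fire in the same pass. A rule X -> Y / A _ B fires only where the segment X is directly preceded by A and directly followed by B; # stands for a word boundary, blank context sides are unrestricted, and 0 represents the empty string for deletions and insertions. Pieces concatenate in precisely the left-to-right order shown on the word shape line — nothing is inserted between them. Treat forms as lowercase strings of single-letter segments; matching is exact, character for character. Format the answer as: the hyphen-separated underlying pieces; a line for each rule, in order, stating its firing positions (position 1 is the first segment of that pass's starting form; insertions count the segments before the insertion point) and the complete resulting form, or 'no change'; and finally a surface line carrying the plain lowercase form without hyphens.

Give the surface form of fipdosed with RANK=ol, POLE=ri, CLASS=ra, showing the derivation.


underlying: fipdosed-pu-rit-vo
1. 0 -> a / C _ C: inserts after position(s) 3, 8, 13: fipadosedapuritavo
surface: fipadosedapuritavo


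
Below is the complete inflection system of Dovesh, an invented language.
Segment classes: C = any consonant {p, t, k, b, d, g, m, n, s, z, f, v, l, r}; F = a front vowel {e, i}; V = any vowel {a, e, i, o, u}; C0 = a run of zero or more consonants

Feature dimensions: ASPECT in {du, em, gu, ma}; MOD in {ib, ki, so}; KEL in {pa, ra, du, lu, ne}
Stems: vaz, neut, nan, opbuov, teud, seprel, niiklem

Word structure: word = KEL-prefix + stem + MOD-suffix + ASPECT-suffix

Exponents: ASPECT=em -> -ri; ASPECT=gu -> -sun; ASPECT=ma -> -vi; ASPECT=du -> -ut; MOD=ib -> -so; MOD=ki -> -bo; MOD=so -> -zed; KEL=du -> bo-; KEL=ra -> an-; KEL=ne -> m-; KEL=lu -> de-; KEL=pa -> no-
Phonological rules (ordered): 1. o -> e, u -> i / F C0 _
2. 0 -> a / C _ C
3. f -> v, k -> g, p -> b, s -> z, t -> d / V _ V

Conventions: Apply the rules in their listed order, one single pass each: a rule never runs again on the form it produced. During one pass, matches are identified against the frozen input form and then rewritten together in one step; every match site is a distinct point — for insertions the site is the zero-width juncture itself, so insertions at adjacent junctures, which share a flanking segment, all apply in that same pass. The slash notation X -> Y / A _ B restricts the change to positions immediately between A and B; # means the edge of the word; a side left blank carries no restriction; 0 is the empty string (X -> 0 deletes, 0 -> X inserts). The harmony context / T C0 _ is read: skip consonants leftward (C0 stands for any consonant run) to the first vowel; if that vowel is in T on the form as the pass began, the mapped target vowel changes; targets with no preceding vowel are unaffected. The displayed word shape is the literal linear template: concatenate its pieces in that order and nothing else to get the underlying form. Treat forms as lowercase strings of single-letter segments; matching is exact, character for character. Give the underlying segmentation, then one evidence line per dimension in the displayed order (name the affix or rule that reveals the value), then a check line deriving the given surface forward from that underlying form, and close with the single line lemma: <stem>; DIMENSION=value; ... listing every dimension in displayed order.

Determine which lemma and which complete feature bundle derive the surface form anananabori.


underlying: an-nan-bo-ri
ASPECT=em - signalled by the affix -ri
MOD=ki - signalled by the affix -bo
KEL=ra - signalled by the affix an-
check: annanbori -> annanbori -> anananabori -> anananabori
lemma: nan; ASPECT=em; MOD=ki; KEL=ra


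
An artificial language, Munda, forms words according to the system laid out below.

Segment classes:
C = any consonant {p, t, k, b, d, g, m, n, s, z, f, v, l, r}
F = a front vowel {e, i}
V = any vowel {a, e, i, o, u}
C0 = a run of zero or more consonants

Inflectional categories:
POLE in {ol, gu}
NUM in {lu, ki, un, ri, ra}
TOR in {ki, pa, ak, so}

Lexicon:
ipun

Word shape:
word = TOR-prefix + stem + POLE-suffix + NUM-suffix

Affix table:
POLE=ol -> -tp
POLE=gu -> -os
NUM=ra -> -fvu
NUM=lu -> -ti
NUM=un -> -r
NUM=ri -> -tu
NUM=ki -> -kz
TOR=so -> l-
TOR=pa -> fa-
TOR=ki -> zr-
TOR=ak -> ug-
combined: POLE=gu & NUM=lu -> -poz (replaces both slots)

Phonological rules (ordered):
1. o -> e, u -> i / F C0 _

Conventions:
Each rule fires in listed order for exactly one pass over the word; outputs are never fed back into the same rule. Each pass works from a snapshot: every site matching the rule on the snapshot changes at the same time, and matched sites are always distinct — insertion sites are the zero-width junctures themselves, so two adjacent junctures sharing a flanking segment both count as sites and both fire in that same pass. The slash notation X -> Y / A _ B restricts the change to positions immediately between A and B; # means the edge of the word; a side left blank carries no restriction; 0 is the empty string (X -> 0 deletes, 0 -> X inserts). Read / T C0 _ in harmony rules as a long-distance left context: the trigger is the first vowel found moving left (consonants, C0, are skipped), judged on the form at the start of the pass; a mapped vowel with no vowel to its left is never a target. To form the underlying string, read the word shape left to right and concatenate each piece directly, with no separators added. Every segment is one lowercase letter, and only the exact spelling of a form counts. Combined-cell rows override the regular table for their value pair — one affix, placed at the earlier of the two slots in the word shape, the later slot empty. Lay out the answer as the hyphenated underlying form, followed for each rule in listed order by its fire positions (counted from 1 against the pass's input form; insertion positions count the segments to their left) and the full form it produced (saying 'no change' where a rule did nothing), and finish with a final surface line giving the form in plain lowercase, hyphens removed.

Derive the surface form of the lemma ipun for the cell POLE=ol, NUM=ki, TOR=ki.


underlying: zr-ipun-tp-kz
1. o -> e, u -> i / F C0 _: fires at position(s) 5: zripintpkz
surface: zripintpkz


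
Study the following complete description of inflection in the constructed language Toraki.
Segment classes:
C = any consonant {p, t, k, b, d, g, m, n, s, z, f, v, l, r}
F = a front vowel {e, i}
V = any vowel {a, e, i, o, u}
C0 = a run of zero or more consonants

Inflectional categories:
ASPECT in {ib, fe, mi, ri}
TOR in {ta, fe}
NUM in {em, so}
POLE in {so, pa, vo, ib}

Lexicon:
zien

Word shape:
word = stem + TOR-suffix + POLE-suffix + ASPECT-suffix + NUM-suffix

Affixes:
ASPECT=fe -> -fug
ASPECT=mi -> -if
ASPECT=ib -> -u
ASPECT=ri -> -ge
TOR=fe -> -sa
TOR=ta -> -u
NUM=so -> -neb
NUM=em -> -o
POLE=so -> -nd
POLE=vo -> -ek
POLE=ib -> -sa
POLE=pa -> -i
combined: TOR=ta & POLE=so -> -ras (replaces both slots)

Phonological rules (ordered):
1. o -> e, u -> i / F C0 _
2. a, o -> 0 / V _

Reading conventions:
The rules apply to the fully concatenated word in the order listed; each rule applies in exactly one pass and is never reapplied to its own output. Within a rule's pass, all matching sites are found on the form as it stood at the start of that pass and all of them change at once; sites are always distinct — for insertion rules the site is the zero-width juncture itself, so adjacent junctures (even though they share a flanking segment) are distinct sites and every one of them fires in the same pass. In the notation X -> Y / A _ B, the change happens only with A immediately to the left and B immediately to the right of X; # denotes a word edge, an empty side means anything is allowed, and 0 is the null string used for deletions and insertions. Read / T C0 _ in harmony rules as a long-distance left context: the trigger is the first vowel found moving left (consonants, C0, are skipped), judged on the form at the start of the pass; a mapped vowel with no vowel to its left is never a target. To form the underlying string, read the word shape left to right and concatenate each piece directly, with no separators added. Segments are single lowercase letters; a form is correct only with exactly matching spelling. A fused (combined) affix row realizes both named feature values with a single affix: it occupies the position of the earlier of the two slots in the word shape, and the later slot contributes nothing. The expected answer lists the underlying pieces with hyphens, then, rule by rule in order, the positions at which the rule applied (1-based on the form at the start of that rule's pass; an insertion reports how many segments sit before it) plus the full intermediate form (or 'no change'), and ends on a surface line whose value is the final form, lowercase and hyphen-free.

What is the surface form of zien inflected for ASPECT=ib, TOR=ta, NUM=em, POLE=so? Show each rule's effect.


underlying: zien-ras-u-o
1. o -> e, u -> i / F C0 _: no change
2. a, o -> 0 / V _: fires at position(s) 9: zienrasu
surface: zienrasu
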